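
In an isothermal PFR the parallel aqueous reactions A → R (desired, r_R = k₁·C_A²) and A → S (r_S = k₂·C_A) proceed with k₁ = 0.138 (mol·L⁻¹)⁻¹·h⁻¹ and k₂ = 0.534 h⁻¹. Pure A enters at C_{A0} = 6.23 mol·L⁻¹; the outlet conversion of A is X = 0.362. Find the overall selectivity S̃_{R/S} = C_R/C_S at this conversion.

1.31

C_A = C_{A0}(1−X) = 3.975 mol·L⁻¹.
Along a PFR/batch, dC_S/dC_A = −r_S/(r_R+r_S) = −k₂/(k₂+k₁·C_A).
Integrating from C_{A0} to C_A: C_S = (0.534/0.138)·ln[(0.534+0.138·6.23)/(0.534+0.138·3.97)] = 3.870·ln(1.394/1.083) = 0.9779 mol·L⁻¹.
Then C_R = (C_{A0}−C_A) − C_S = 2.255 − 0.9779 = 1.277 mol·L⁻¹.
S̃_{R/S} = C_R/C_S = 1.277/0.9779 = 1.31.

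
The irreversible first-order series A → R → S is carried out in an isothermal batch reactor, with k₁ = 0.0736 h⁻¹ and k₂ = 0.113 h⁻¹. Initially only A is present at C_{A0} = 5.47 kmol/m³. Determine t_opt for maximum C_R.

Setting dC_R/dt = 0 gives t_opt = ln(k₂/k₁)/(k₂−k₁).
= ln(0.113/0.0736)/(0.113−0.0736) = ln(1.535)/0.03940 = 0.4287/0.03940 = 10.9 h.

10.9 h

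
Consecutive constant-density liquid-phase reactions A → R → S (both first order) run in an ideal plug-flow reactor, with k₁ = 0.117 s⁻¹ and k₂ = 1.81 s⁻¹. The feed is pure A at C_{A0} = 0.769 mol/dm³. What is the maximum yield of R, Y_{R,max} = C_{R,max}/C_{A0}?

0.0535

Evaluating C_R at τ_opt = ln(k₂/k₁)/(k₂−k₁) gives C_{R,max}/C_{A0} = (k₁/k₂)^[k₂/(k₂−k₁)].
= (0.117/1.81)^(1.81/(1.81−0.117)) = (0.06464)^(1.069) = 0.05349.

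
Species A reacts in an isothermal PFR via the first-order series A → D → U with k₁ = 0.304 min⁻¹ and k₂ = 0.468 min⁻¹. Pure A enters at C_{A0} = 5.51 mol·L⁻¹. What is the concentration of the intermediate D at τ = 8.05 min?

0.648 mol·L⁻¹

The intermediate concentration in a first-order A→B→C sequence is C_D = k₁C_{A0}(e^(−k₁τ) − e^(−k₂τ))/(k₂−k₁).
e^(−k₁τ) = e^(−0.304×8.05) = e^(−2.447) = 0.08654; e^(−k₂τ) = e^(−3.767) = 0.02311.
C_D = 0.304×5.51/(0.468−0.304) × (0.08654−0.02311) = 10.21×0.06342 = 0.6478 mol·L⁻¹.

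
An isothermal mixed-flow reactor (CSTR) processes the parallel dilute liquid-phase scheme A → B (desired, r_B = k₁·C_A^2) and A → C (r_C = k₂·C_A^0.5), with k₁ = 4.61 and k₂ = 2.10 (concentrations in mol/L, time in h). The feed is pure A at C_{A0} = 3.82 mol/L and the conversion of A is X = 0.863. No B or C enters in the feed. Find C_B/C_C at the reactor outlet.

0.831

Exit C_A = C_{A0}(1−X) = 3.82×0.137 = 0.5233 mol/L.
In a CSTR the entire volume is at exit conditions, so r_B = 4.61×0.5233^2 = 1.263 and r_C = 2.10×0.5233^0.5 = 1.519.
Overall selectivity = C_B/C_C = r_Bτ/(r_Cτ) = r_B/r_C = 0.831.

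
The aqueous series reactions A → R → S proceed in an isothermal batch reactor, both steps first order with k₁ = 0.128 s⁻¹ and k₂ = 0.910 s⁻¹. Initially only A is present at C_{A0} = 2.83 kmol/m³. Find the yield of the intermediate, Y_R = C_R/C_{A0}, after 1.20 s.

The intermediate concentration in a first-order A→B→C sequence is C_R = k₁C_{A0}(e^(−k₁t) − e^(−k₂t))/(k₂−k₁).
e^(−k₁t) = e^(−0.128×1.20) = e^(−0.1536) = 0.8576; e^(−k₂t) = e^(−1.092) = 0.3355.
C_R = 0.128×2.83/(0.910−0.128) × (0.8576−0.3355) = 0.4632×0.5221 = 0.2418 kmol/m³.
Y_R = C_R/C_{A0} = 0.2418/2.83 = 0.0855.

0.0855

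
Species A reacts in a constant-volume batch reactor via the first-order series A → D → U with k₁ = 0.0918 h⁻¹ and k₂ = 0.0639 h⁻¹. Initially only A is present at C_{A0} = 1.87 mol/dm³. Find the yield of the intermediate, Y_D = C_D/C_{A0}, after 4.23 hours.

The intermediate concentration in a first-order A→B→C sequence is C_D = k₁C_{A0}(e^(−k₁t) − e^(−k₂t))/(k₂−k₁).
e^(−k₁t) = e^(−0.0918×4.23) = e^(−0.3883) = 0.6782; e^(−k₂t) = e^(−0.2703) = 0.7632.
C_D = 0.0918×1.87/(0.0639−0.0918) × (0.6782−0.7632) = (-6.153)×(-0.08495) = 0.5227 mol/dm³.
Y_D = C_D/C_{A0} = 0.5227/1.87 = 0.280.

0.280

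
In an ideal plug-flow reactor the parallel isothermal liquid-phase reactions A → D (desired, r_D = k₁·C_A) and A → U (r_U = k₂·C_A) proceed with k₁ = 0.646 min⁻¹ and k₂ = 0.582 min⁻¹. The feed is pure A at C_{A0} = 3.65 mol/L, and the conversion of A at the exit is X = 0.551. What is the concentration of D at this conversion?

C_A = C_{A0}(1−X) = 1.639 mol/L.
Both paths are first order in A, so the instantaneous fraction to D is constant: dC_D/d(−C_A) = k₁/(k₁+k₂) = 0.5261.
C_D = 0.5261·(C_{A0}−C_A) = 0.5261×2.011 = 1.06 mol/L.

1.06 mol/L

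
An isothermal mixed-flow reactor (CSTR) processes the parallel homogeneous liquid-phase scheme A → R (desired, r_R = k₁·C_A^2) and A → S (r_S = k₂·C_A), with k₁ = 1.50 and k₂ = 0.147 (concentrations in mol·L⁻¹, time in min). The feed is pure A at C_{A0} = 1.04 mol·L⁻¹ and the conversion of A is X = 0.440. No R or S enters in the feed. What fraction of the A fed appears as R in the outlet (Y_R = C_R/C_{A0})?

Exit C_A = C_{A0}(1−X) = 1.04×0.560 = 0.5824 mol·L⁻¹.
Rates in a CSTR are evaluated at the outlet concentration: r_R = 1.50×0.5824^2 = 0.5088, r_S = 0.147×0.5824 = 0.08561.
Fraction of consumed A going to R: r_R/(r_R+r_S) = 0.8560.
C_R = 0.8560·C_{A0}·X = 0.8560×1.04×0.440 = 0.392 mol·L⁻¹; Y_R = C_R/C_{A0} = 0.377.

0.377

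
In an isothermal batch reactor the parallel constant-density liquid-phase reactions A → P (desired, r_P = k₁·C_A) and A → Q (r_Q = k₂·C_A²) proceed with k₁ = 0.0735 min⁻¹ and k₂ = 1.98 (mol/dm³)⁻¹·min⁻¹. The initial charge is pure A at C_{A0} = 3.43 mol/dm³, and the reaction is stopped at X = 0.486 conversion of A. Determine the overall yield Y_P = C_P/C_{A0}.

C_A = C_{A0}(1−X) = 1.763 mol/dm³.
Along a PFR/batch, dC_P/dC_A = −r_P/(r_P+r_Q) = −k₁/(k₁+k₂·C_A).
Integrating from C_{A0} to C_A: C_P = (0.0735/1.98)·ln[(0.0735+1.98·3.43)/(0.0735+1.98·1.76)] = 0.03712·ln(6.865/3.564) = 0.02433 mol/dm³.
Y_P = C_P/C_{A0} = 0.02433/3.43 = 0.00709.

0.00709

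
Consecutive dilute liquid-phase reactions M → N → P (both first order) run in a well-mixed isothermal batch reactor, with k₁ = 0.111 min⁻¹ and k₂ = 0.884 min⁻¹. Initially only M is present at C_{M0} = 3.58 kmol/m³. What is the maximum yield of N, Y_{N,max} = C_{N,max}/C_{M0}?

At the optimum, C_{N,max}/C_{M0} = (k₁/k₂)^[k₂/(k₂−k₁)].
= (0.111/0.884)^(0.884/(0.884−0.111)) = (0.1256)^(1.144) = 0.09321.

0.0932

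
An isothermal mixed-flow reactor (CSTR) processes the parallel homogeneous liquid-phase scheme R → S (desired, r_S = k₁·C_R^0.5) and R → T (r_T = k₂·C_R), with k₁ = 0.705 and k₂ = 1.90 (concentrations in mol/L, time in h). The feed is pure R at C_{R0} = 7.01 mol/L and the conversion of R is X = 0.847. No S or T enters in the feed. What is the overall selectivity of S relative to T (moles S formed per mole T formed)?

Exit C_R = C_{R0}(1−X) = 7.01×0.153 = 1.073 mol/L.
In a CSTR the entire volume is at exit conditions, so r_S = 0.705×1.073^0.5 = 0.7301 and r_T = 1.90×1.073 = 2.038.
Overall selectivity = C_S/C_T = r_Sτ/(r_Tτ) = r_S/r_T = 0.358.

0.358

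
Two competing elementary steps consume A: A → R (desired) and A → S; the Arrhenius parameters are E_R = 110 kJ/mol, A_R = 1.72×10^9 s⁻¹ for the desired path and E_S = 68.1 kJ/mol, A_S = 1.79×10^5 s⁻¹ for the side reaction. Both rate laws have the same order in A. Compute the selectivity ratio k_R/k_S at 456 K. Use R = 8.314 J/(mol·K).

0.152

Since both paths have the same order in A, the concentration cancels and S_{R/S} = k_R/k_S = (A_R/A_S)·exp[(E_S−E_R)/(RT)].
(E_S−E_R)/(RT) = (68.1−110)×10³/(8.314×456) = -41900/3791 = -11.05.
k_R/k_S = (1.72×10^9/1.79×10^5)·exp(-11.05) = 9609 × 1.586×10^-5 = 0.152.
Since E_R > E_S, raising the temperature improves selectivity toward R.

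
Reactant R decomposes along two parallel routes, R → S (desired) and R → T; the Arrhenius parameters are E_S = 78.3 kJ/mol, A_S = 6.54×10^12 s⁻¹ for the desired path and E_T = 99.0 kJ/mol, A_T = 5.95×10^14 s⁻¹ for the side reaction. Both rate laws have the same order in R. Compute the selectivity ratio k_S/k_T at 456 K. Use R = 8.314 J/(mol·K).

With equal orders, S_{S/T} = k_S/k_T = (A_S/A_T)·exp[(E_T−E_S)/(RT)].
(E_T−E_S)/(RT) = (99.0−78.3)×10³/(8.314×456) = 20700/3791 = 5.460.
k_S/k_T = (6.54×10^12/5.95×10^14)·exp(5.460) = 0.01099 × 235.1 = 2.58.

2.58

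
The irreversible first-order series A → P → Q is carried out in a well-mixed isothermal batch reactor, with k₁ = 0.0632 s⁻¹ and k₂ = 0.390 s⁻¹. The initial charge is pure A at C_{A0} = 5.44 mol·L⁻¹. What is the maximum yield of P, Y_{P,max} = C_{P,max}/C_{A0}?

0.114

Evaluating C_P at t_opt = ln(k₂/k₁)/(k₂−k₁) gives C_{P,max}/C_{A0} = (k₁/k₂)^[k₂/(k₂−k₁)].
= (0.0632/0.390)^(0.390/(0.390−0.0632)) = (0.1621)^(1.193) = 0.1140.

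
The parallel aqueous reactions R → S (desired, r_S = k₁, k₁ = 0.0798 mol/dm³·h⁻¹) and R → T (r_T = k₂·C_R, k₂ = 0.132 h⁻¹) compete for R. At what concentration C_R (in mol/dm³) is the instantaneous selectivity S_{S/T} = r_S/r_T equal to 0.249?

2.43 mol/dm³

S_{S/T} = (k₁/k₂)·C_R⁻¹ ⇒ C_R = (S·k₂/k₁)^(-1).
= (0.249×0.132/0.0798)^(-1) = (0.4119)^(-1) = 2.43 mol/dm³.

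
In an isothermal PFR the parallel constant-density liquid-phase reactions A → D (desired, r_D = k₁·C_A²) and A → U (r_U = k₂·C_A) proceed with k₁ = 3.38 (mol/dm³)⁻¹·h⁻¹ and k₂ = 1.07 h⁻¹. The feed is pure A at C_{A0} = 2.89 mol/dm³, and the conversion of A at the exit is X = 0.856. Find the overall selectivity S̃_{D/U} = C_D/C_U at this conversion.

C_A = C_{A0}(1−X) = 0.4162 mol/dm³.
Along a PFR/batch, dC_U/dC_A = −r_U/(r_D+r_U) = −k₂/(k₂+k₁·C_A).
Integrating from C_{A0} to C_A: C_U = (1.07/3.38)·ln[(1.07+3.38·2.89)/(1.07+3.38·0.416)] = 0.3166·ln(10.84/2.477) = 0.4673 mol/dm³.
Then C_D = (C_{A0}−C_A) − C_U = 2.474 − 0.4673 = 2.007 mol/dm³.
S̃_{D/U} = C_D/C_U = 2.007/0.4673 = 4.29.

4.29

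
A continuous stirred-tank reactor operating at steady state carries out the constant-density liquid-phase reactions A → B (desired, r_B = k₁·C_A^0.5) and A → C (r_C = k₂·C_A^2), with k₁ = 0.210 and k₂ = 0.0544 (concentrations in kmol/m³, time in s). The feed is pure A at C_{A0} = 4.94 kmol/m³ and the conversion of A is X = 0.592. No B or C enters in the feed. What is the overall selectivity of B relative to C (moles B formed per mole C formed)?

1.35

Exit C_A = C_{A0}(1−X) = 4.94×0.408 = 2.016 kmol/m³.
A CSTR operates uniformly at the exit composition, giving r_B = 0.2981 and r_C = 0.2210 (each k·C_A^n at C_A = 2.016).
Overall selectivity = C_B/C_C = r_Bτ/(r_Cτ) = r_B/r_C = 1.35.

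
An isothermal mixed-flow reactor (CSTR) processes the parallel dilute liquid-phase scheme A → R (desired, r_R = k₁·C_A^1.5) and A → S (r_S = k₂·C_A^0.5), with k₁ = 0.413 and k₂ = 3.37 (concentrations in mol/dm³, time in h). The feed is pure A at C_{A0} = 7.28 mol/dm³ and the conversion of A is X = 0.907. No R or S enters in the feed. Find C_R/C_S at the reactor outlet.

0.0830

Exit C_A = C_{A0}(1−X) = 7.28×0.0930 = 0.6770 mol/dm³.
In a CSTR the entire volume is at exit conditions, so r_R = 0.413×0.6770^1.5 = 0.2301 and r_S = 3.37×0.6770^0.5 = 2.773.
Overall selectivity = C_R/C_S = r_Rτ/(r_Sτ) = r_R/r_S = 0.0830.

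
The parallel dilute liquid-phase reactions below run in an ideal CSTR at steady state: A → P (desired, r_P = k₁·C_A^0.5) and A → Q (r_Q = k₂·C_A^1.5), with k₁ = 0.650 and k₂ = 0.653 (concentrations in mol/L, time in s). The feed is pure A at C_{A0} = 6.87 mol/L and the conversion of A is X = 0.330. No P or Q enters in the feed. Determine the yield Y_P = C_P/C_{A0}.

0.0587

Exit C_A = C_{A0}(1−X) = 6.87×0.670 = 4.603 mol/L.
In a CSTR the entire volume is at exit conditions, so r_P = 0.650×4.603^0.5 = 1.395 and r_Q = 0.653×4.603^1.5 = 6.449.
Fraction of consumed A going to P: r_P/(r_P+r_Q) = 0.1778.
C_P = 0.1778·C_{A0}·X = 0.1778×6.87×0.330 = 0.403 mol/L; Y_P = C_P/C_{A0} = 0.0587.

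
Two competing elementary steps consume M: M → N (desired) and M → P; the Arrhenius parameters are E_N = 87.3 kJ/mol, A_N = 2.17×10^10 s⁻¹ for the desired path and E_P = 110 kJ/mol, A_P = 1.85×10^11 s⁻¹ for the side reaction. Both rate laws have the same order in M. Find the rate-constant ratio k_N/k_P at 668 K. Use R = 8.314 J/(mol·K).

Since both paths have the same order in M, the concentration cancels and S_{N/P} = k_N/k_P = (A_N/A_P)·exp[(E_P−E_N)/(RT)].
(E_P−E_N)/(RT) = (110−87.3)×10³/(8.314×668) = 22700/5554 = 4.087.
k_N/k_P = (2.17×10^10/1.85×10^11)·exp(4.087) = 0.1173 × 59.58 = 6.99.
Since E_N < E_P, lowering the temperature improves selectivity toward N.

6.99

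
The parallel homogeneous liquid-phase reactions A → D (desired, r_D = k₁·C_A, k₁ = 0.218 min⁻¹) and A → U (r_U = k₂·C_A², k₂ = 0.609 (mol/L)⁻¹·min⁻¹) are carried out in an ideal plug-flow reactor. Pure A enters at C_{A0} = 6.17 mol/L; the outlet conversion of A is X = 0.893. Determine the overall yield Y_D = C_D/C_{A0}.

0.108

C_A = C_{A0}(1−X) = 0.6602 mol/L.
Along a PFR/batch, dC_D/dC_A = −r_D/(r_D+r_U) = −k₁/(k₁+k₂·C_A).
Integrating from C_{A0} to C_A: C_D = (0.218/0.609)·ln[(0.218+0.609·6.17)/(0.218+0.609·0.660)] = 0.3580·ln(3.976/0.6201) = 0.6651 mol/L.
Y_D = C_D/C_{A0} = 0.6651/6.17 = 0.108.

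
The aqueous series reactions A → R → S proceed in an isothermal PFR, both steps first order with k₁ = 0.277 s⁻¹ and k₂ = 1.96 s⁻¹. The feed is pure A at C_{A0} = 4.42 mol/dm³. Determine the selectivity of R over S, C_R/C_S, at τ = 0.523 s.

1.62

The intermediate concentration in a first-order A→B→C sequence is C_R = k₁C_{A0}(e^(−k₁τ) − e^(−k₂τ))/(k₂−k₁).
e^(−k₁τ) = e^(−0.277×0.523) = e^(−0.1449) = 0.8651; e^(−k₂τ) = e^(−1.025) = 0.3588.
C_R = 0.277×4.42/(1.96−0.277) × (0.8651−0.3588) = 0.7275×0.5064 = 0.3684 mol/dm³.
C_A = C_{A0}e^(−k₁τ) = 3.824 mol/dm³, so C_S = C_{A0}−C_A−C_R = 0.2277 mol/dm³; C_R/C_S = 1.62.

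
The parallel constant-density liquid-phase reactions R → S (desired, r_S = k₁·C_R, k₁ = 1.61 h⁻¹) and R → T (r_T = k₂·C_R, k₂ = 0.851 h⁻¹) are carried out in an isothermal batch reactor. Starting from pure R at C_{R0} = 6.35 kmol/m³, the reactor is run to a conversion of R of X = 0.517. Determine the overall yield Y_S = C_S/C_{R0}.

C_R = C_{R0}(1−X) = 3.067 kmol/m³.
Both paths are first order in R, so the instantaneous fraction to S is constant: dC_S/d(−C_R) = k₁/(k₁+k₂) = 0.6542.
C_S = 0.6542·(C_{R0}−C_R) = 0.6542×3.283 = 2.15 kmol/m³.
Y_S = C_S/C_{R0} = 2.148/6.35 = 0.338.

0.338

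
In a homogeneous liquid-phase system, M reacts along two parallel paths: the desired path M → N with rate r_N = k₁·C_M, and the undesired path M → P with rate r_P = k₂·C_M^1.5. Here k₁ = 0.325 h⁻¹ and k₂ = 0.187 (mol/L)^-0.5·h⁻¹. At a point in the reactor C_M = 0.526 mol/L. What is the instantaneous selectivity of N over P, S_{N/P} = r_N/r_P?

2.40

S_{N/P} = r_N/r_P = (k₁·C_M)/(k₂·C_M^1.5) = (k₁/k₂)·C_M^-0.5.
= (0.325×0.5260) / (0.187×0.5260^1.5) = 0.1710/0.07134 = 2.40.
The undesired path is higher order in M, so low C_M (CSTR or dilute feed) favours N.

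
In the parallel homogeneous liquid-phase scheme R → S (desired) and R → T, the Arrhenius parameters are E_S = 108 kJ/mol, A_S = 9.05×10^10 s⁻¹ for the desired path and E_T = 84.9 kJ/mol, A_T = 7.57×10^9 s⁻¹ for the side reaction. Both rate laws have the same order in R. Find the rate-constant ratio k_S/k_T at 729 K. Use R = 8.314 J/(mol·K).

k_S/k_T = (A_S/A_T)·exp[−(E_S−E_T)/(RT)] = (A_S/A_T)·exp[(E_T−E_S)/(RT)].
(E_T−E_S)/(RT) = (84.9−108)×10³/(8.314×729) = -23100/6061 = -3.811.
k_S/k_T = (9.05×10^10/7.57×10^9)·exp(-3.811) = 11.96 × 0.02212 = 0.264.
Since E_S > E_T, raising the temperature improves selectivity toward S.

0.264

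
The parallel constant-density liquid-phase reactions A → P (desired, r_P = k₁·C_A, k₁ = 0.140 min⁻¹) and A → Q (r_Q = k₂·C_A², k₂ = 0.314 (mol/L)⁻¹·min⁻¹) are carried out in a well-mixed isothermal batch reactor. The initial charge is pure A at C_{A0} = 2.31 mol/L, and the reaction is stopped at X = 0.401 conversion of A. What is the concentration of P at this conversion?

0.183 mol/L

C_A = C_{A0}(1−X) = 1.384 mol/L.
Along a PFR/batch, dC_P/dC_A = −r_P/(r_P+r_Q) = −k₁/(k₁+k₂·C_A).
Integrating from C_{A0} to C_A: C_P = (0.140/0.314)·ln[(0.140+0.314·2.31)/(0.140+0.314·1.38)] = 0.4459·ln(0.8653/0.5745) = 0.1827 mol/L.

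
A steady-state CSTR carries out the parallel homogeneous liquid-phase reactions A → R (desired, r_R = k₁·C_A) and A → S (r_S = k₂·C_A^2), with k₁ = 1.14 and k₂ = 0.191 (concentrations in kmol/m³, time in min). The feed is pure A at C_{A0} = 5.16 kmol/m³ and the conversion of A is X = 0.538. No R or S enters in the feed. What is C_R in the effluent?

Exit C_A = C_{A0}(1−X) = 5.16×0.462 = 2.384 kmol/m³.
Rates in a CSTR are evaluated at the outlet concentration: r_R = 1.14×2.384 = 2.718, r_S = 0.191×2.384^2 = 1.085.
Fraction of consumed A going to R: r_R/(r_R+r_S) = 0.7146.
C_R = 0.7146·C_{A0}·X = 0.7146×5.16×0.538 = 1.98 kmol/m³.

1.98 kmol/m³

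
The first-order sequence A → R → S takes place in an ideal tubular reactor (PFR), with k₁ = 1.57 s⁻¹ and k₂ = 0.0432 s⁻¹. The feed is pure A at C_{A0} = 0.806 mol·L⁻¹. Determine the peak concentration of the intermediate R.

Evaluating C_R at τ_opt = ln(k₂/k₁)/(k₂−k₁) gives C_{R,max}/C_{A0} = (k₁/k₂)^[k₂/(k₂−k₁)].
= (1.57/0.0432)^(0.0432/(0.0432−1.57)) = (36.34)^(-0.02829) = 0.9033.
C_{R,max} = 0.9033×0.806 = 0.728 mol·L⁻¹.

0.728 mol·L⁻¹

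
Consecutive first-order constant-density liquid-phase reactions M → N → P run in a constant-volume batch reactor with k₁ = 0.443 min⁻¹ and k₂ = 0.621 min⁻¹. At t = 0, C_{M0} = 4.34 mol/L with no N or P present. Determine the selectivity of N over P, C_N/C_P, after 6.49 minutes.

Solving the coupled first-order balances gives C_N(t) = [k₁/(k₂−k₁)]·C_{M0}·(e^(−k₁t) − e^(−k₂t)).
e^(−k₁t) = e^(−0.443×6.49) = e^(−2.875) = 0.05641; e^(−k₂t) = e^(−4.030) = 0.01777.
C_N = 0.443×4.34/(0.621−0.443) × (0.05641−0.01777) = 10.80×0.03864 = 0.4174 mol/L.
C_M = C_{M0}e^(−k₁t) = 0.2448 mol/L, so C_P = C_{M0}−C_M−C_N = 3.678 mol/L; C_N/C_P = 0.113.

0.113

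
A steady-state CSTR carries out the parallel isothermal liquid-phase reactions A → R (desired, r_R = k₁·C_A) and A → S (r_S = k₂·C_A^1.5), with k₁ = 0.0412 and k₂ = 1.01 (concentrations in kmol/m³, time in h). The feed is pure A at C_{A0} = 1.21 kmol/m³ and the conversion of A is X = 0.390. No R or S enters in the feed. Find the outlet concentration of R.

Exit C_A = C_{A0}(1−X) = 1.21×0.610 = 0.7381 kmol/m³.
In a CSTR the entire volume is at exit conditions, so r_R = 0.0412×0.7381 = 0.03041 and r_S = 1.01×0.7381^1.5 = 0.6405.
Fraction of consumed A going to R: r_R/(r_R+r_S) = 0.04533.
C_R = 0.04533·C_{A0}·X = 0.04533×1.21×0.390 = 0.0214 kmol/m³.

0.0214 kmol/m³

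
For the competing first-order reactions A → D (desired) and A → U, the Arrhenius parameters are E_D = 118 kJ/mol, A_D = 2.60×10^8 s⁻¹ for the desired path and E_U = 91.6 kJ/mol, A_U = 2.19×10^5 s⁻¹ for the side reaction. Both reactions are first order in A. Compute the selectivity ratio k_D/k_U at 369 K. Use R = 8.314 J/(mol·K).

0.217

Since both paths have the same order in A, the concentration cancels and S_{D/U} = k_D/k_U = (A_D/A_U)·exp[(E_U−E_D)/(RT)].
(E_U−E_D)/(RT) = (91.6−118)×10³/(8.314×369) = -26400/3068 = -8.605.
k_D/k_U = (2.60×10^8/2.19×10^5)·exp(-8.605) = 1187 × 1.831×10^-4 = 0.217.
Since E_D > E_U, raising the temperature improves selectivity toward D.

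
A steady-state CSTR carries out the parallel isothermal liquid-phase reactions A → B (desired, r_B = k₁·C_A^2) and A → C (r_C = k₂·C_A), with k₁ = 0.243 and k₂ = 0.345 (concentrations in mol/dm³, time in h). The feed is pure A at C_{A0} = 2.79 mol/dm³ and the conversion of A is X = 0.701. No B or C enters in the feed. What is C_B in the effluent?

0.724 mol/dm³

Exit C_A = C_{A0}(1−X) = 2.79×0.299 = 0.8342 mol/dm³.
In a CSTR the entire volume is at exit conditions, so r_B = 0.243×0.8342^2 = 0.1691 and r_C = 0.345×0.8342 = 0.2878.
Fraction of consumed A going to B: r_B/(r_B+r_C) = 0.3701.
C_B = 0.3701·C_{A0}·X = 0.3701×2.79×0.701 = 0.724 mol/dm³.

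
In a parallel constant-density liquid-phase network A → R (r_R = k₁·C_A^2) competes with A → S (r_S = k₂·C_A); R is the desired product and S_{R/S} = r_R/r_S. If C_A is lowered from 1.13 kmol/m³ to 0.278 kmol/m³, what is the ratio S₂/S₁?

0.246

S_{R/S} = (k₁/k₂)·C_A, so S₂/S₁ = (C_{A,2}/C_{A,1}).
= 0.278/1.13 = 0.246.
Selectivity toward R falls as C_A falls — high-concentration operation is favoured.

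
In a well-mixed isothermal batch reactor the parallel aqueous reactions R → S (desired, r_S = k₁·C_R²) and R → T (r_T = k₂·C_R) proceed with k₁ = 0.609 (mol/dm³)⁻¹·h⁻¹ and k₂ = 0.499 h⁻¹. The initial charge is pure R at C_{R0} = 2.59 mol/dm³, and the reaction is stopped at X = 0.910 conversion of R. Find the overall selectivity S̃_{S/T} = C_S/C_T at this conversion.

C_R = C_{R0}(1−X) = 0.2331 mol/dm³.
Along a PFR/batch, dC_T/dC_R = −r_T/(r_S+r_T) = −k₂/(k₂+k₁·C_R).
Integrating from C_{R0} to C_R: C_T = (0.499/0.609)·ln[(0.499+0.609·2.59)/(0.499+0.609·0.233)] = 0.8194·ln(2.076/0.6410) = 0.9631 mol/dm³.
Then C_S = (C_{R0}−C_R) − C_T = 2.357 − 0.9631 = 1.394 mol/dm³.
S̃_{S/T} = C_S/C_T = 1.394/0.9631 = 1.45.

1.45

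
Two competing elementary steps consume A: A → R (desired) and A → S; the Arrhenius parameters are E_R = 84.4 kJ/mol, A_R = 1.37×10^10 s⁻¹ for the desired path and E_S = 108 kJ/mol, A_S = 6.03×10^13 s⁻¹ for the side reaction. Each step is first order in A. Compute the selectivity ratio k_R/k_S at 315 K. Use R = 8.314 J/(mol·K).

Since both paths have the same order in A, the concentration cancels and S_{R/S} = k_R/k_S = (A_R/A_S)·exp[(E_S−E_R)/(RT)].
(E_S−E_R)/(RT) = (108−84.4)×10³/(8.314×315) = 23600/2619 = 9.011.
k_R/k_S = (1.37×10^10/6.03×10^13)·exp(9.011) = 2.272×10^-4 × 8196 = 1.86.
Since E_R < E_S, lowering the temperature improves selectivity toward R.

1.86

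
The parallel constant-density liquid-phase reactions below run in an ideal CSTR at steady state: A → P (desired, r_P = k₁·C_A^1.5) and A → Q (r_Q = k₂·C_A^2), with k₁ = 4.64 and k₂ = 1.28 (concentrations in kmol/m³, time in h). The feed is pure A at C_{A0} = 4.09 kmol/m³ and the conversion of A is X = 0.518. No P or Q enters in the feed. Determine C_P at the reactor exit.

Exit C_A = C_{A0}(1−X) = 4.09×0.482 = 1.971 kmol/m³.
Rates in a CSTR are evaluated at the outlet concentration: r_P = 4.64×1.971^1.5 = 12.84, r_Q = 1.28×1.971^2 = 4.975.
Fraction of consumed A going to P: r_P/(r_P+r_Q) = 0.7208.
C_P = 0.7208·C_{A0}·X = 0.7208×4.09×0.518 = 1.53 kmol/m³.

1.53 kmol/m³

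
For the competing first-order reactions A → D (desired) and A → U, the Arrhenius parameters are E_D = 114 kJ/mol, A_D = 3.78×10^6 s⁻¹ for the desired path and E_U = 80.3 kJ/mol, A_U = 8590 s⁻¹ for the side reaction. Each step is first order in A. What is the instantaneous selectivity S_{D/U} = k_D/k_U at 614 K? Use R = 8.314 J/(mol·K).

0.598

Since both paths have the same order in A, the concentration cancels and S_{D/U} = k_D/k_U = (A_D/A_U)·exp[(E_U−E_D)/(RT)].
(E_U−E_D)/(RT) = (80.3−114)×10³/(8.314×614) = -33700/5105 = -6.602.
k_D/k_U = (3.78×10^6/8590)·exp(-6.602) = 440.0 × 0.001358 = 0.598.
Since E_D > E_U, raising the temperature improves selectivity toward D.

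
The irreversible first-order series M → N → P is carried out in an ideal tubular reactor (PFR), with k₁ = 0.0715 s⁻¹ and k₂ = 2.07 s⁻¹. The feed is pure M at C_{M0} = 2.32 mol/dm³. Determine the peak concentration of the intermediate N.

Evaluating C_N at τ_opt = ln(k₂/k₁)/(k₂−k₁) gives C_{N,max}/C_{M0} = (k₁/k₂)^[k₂/(k₂−k₁)].
= (0.0715/2.07)^(2.07/(2.07−0.0715)) = (0.03454)^(1.036) = 0.03062.
C_{N,max} = 0.03062×2.32 = 0.0710 mol/dm³.

0.0710 mol/dm³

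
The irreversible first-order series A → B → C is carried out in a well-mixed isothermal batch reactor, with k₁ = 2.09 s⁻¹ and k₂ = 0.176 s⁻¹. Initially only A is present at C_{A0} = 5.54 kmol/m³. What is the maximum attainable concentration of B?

4.41 kmol/m³

Evaluating C_B at t_opt = ln(k₂/k₁)/(k₂−k₁) gives C_{B,max}/C_{A0} = (k₁/k₂)^[k₂/(k₂−k₁)].
= (2.09/0.176)^(0.176/(0.176−2.09)) = (11.88)^(-0.09195) = 0.7965.
C_{B,max} = 0.7965×5.54 = 4.41 kmol/m³.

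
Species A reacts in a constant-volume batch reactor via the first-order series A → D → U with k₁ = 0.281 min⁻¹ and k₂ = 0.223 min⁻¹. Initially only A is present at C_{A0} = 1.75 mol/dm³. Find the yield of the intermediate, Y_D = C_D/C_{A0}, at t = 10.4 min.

The intermediate concentration in a first-order A→B→C sequence is C_D = k₁C_{A0}(e^(−k₁t) − e^(−k₂t))/(k₂−k₁).
e^(−k₁t) = e^(−0.281×10.4) = e^(−2.922) = 0.05380; e^(−k₂t) = e^(−2.319) = 0.09835.
C_D = 0.281×1.75/(0.223−0.281) × (0.05380−0.09835) = (-8.478)×(-0.04455) = 0.3777 mol/dm³.
Y_D = C_D/C_{A0} = 0.3777/1.75 = 0.216.

0.216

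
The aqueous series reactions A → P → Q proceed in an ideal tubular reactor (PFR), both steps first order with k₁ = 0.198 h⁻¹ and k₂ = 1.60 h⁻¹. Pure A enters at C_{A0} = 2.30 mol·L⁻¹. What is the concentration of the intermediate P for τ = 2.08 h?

The intermediate concentration in a first-order A→B→C sequence is C_P = k₁C_{A0}(e^(−k₁τ) − e^(−k₂τ))/(k₂−k₁).
e^(−k₁τ) = e^(−0.198×2.08) = e^(−0.4118) = 0.6624; e^(−k₂τ) = e^(−3.328) = 0.03586.
C_P = 0.198×2.30/(1.60−0.198) × (0.6624−0.03586) = 0.3248×0.6266 = 0.2035 mol·L⁻¹.

0.204 mol·L⁻¹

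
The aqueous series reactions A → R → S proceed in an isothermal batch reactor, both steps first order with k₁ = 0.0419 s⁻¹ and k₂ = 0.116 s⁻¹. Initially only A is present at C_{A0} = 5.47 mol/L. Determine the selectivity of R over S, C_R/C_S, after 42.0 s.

For first-order series with pure A initially, C_R(t) = k₁C_{A0}/(k₂−k₁)·(e^(−k₁t) − e^(−k₂t)).
e^(−k₁t) = e^(−0.0419×42.0) = e^(−1.760) = 0.1721; e^(−k₂t) = e^(−4.872) = 0.007658.
C_R = 0.0419×5.47/(0.116−0.0419) × (0.1721−0.007658) = 3.093×0.1644 = 0.5086 mol/L.
C_A = C_{A0}e^(−k₁t) = 0.9413 mol/L, so C_S = C_{A0}−C_A−C_R = 4.020 mol/L; C_R/C_S = 0.127.

0.127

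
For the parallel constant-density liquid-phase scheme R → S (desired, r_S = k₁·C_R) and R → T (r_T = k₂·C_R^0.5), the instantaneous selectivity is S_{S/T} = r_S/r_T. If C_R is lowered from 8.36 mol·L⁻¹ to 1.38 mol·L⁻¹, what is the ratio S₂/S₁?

0.406

S_{S/T} = (k₁/k₂)·C_R^0.5, so S₂/S₁ = (C_{R,2}/C_{R,1})^0.5.
= (1.38/8.36)^0.5 = (0.1651)^0.5 = 0.406.
Selectivity toward S falls as C_R falls — high-concentration operation is favoured.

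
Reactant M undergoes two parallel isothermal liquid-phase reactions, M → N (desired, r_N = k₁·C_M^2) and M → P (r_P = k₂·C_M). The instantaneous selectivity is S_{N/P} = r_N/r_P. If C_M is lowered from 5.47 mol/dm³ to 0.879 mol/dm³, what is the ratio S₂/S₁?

S_{N/P} = (k₁/k₂)·C_M, so S₂/S₁ = (C_{M,2}/C_{M,1}).
= 0.879/5.47 = 0.161.

0.161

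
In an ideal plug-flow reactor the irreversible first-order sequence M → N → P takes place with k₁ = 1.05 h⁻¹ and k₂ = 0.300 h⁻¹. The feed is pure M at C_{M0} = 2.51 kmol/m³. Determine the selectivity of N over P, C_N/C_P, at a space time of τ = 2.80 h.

1.27

Solving the coupled first-order balances gives C_N(τ) = [k₁/(k₂−k₁)]·C_{M0}·(e^(−k₁τ) − e^(−k₂τ)).
e^(−k₁τ) = e^(−1.05×2.80) = e^(−2.940) = 0.05287; e^(−k₂τ) = e^(−0.8400) = 0.4317.
C_N = 1.05×2.51/(0.300−1.05) × (0.05287−0.4317) = (-3.514)×(-0.3788) = 1.331 kmol/m³.
C_M = C_{M0}e^(−k₁τ) = 0.1327 kmol/m³, so C_P = C_{M0}−C_M−C_N = 1.046 kmol/m³; C_N/C_P = 1.27.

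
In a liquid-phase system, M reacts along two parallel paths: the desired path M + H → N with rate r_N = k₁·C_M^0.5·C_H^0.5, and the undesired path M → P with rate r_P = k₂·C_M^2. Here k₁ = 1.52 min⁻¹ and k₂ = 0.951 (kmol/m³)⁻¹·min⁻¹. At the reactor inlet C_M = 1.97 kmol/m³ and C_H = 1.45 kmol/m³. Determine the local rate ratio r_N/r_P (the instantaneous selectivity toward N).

0.696

S_{N/P} = r_N/r_P = (k₁·C_M^0.5·C_H^0.5)/(k₂·C_M^2) = (k₁/k₂)·C_M^-1.5·C_H^0.5.
= (1.52×1.970^0.5×1.450^0.5) / (0.951×1.970^2) = 2.569/3.691 = 0.696.
The undesired path is higher order in M, so low C_M (CSTR or dilute feed) favours N.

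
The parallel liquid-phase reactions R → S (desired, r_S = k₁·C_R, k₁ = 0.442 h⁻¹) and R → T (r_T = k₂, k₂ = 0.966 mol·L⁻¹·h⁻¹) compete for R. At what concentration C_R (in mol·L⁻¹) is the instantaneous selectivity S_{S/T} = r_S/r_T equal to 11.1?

24.3 mol·L⁻¹

S_{S/T} = (k₁/k₂)·C_R ⇒ C_R = S·k₂/k₁.
= 11.1×0.966/0.442 = 24.3 mol·L⁻¹.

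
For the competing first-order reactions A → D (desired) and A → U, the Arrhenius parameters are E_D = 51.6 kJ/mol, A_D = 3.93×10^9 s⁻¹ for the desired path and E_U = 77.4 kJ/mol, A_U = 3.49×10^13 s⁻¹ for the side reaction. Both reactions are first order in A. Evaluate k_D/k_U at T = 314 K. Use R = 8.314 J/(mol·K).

With equal orders, S_{D/U} = k_D/k_U = (A_D/A_U)·exp[(E_U−E_D)/(RT)].
(E_U−E_D)/(RT) = (77.4−51.6)×10³/(8.314×314) = 25800/2611 = 9.883.
k_D/k_U = (3.93×10^9/3.49×10^13)·exp(9.883) = 1.126×10^-4 × 19591 = 2.21.

2.21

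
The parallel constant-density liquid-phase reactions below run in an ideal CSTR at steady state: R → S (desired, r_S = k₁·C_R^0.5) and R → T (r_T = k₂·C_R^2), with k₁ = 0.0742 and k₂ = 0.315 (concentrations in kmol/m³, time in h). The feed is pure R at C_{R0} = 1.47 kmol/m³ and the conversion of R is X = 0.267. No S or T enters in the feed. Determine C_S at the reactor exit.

Exit C_R = C_{R0}(1−X) = 1.47×0.733 = 1.078 kmol/m³.
In a CSTR the entire volume is at exit conditions, so r_S = 0.0742×1.078^0.5 = 0.07702 and r_T = 0.315×1.078^2 = 0.3657.
Fraction of consumed R going to S: r_S/(r_S+r_T) = 0.1740.
C_S = 0.1740·C_{R0}·X = 0.1740×1.47×0.267 = 0.0683 kmol/m³.

0.0683 kmol/m³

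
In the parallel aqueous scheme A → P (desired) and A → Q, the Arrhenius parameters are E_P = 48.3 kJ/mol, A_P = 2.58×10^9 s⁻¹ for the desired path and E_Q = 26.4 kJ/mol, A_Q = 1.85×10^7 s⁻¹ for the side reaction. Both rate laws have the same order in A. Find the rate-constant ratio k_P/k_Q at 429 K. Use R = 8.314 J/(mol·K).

0.300

Since both paths have the same order in A, the concentration cancels and S_{P/Q} = k_P/k_Q = (A_P/A_Q)·exp[(E_Q−E_P)/(RT)].
(E_Q−E_P)/(RT) = (26.4−48.3)×10³/(8.314×429) = -21900/3567 = -6.140.
k_P/k_Q = (2.58×10^9/1.85×10^7)·exp(-6.140) = 139.5 × 0.002155 = 0.300.
Since E_P > E_Q, raising the temperature improves selectivity toward P.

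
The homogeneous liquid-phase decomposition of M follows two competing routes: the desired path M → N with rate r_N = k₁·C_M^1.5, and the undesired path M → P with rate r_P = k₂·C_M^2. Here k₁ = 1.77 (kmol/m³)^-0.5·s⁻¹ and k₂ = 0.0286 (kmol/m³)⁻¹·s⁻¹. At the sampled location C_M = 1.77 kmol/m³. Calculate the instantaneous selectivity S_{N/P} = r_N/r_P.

46.5

S_{N/P} = r_N/r_P = (k₁·C_M^1.5)/(k₂·C_M^2) = (k₁/k₂)·C_M^-0.5.
= (1.77×1.770^1.5) / (0.0286×1.770^2) = 4.168/0.08960 = 46.5.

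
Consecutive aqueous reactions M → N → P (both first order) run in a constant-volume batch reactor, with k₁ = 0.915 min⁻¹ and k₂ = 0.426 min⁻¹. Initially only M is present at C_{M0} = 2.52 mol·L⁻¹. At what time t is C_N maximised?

For first-order series the maximum of C_N occurs at t_opt = ln(k₂/k₁)/(k₂−k₁).
= ln(0.426/0.915)/(0.426−0.915) = ln(0.4656)/-0.4890 = -0.7645/-0.4890 = 1.56 min.

1.56 min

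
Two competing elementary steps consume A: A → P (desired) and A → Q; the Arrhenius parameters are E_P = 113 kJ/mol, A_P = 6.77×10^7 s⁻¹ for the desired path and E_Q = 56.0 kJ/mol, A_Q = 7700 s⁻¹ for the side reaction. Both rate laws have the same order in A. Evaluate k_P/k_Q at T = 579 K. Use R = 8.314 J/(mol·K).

Since both paths have the same order in A, the concentration cancels and S_{P/Q} = k_P/k_Q = (A_P/A_Q)·exp[(E_Q−E_P)/(RT)].
(E_Q−E_P)/(RT) = (56.0−113)×10³/(8.314×579) = -57000/4814 = -11.84.
k_P/k_Q = (6.77×10^7/7700)·exp(-11.84) = 8792 × 7.204×10^-6 = 0.0633.

0.0633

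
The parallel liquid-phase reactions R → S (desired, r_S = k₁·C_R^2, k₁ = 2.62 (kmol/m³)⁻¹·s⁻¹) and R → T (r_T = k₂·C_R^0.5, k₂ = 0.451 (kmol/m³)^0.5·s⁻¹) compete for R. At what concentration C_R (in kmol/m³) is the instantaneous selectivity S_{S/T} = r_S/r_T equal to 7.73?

S_{S/T} = (k₁/k₂)·C_R^1.5 ⇒ C_R = (S·k₂/k₁)^(1/1.5).
= (7.73×0.451/2.62)^(0.6667) = (1.331)^(0.6667) = 1.21 kmol/m³.

1.21 kmol/m³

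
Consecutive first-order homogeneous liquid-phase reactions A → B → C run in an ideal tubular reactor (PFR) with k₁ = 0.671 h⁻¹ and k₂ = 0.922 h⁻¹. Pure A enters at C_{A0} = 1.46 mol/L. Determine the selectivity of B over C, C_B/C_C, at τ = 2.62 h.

0.367

Solving the coupled first-order balances gives C_B(τ) = [k₁/(k₂−k₁)]·C_{A0}·(e^(−k₁τ) − e^(−k₂τ)).
e^(−k₁τ) = e^(−0.671×2.62) = e^(−1.758) = 0.1724; e^(−k₂τ) = e^(−2.416) = 0.08931.
C_B = 0.671×1.46/(0.922−0.671) × (0.1724−0.08931) = 3.903×0.08308 = 0.3242 mol/L.
C_A = C_{A0}e^(−k₁τ) = 0.2517 mol/L, so C_C = C_{A0}−C_A−C_B = 0.8841 mol/L; C_B/C_C = 0.367.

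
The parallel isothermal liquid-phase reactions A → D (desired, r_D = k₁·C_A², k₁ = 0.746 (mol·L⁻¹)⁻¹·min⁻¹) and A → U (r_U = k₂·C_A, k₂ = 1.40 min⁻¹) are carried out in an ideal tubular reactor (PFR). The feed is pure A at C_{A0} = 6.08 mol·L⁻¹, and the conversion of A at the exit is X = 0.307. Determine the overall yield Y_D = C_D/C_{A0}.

0.224

C_A = C_{A0}(1−X) = 4.213 mol·L⁻¹.
Along a PFR/batch, dC_U/dC_A = −r_U/(r_D+r_U) = −k₂/(k₂+k₁·C_A).
Integrating from C_{A0} to C_A: C_U = (1.40/0.746)·ln[(1.40+0.746·6.08)/(1.40+0.746·4.21)] = 1.877·ln(5.936/4.543) = 0.5017 mol·L⁻¹.
Then C_D = (C_{A0}−C_A) − C_U = 1.867 − 0.5017 = 1.365 mol·L⁻¹.
Y_D = C_D/C_{A0} = 1.365/6.08 = 0.224.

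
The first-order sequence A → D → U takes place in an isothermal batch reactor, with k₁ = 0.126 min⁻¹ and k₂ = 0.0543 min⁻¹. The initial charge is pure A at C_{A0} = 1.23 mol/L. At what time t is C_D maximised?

11.7 min

For first-order series the maximum of C_D occurs at t_opt = ln(k₂/k₁)/(k₂−k₁).
= ln(0.0543/0.126)/(0.0543−0.126) = ln(0.4310)/-0.07170 = -0.8418/-0.07170 = 11.7 min.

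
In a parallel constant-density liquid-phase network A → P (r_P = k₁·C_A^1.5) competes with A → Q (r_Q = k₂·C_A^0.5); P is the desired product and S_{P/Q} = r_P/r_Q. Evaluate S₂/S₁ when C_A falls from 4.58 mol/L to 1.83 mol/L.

0.400

S_{P/Q} = (k₁/k₂)·C_A, so S₂/S₁ = (C_{A,2}/C_{A,1}).
= 1.83/4.58 = 0.400.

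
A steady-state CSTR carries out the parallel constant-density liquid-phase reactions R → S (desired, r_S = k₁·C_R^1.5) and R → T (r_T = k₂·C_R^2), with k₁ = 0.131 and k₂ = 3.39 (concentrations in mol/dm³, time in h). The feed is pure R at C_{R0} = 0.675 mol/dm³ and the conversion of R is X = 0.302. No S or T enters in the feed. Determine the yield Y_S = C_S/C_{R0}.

0.0161

Exit C_R = C_{R0}(1−X) = 0.675×0.698 = 0.4712 mol/dm³.
A CSTR operates uniformly at the exit composition, giving r_S = 0.04237 and r_T = 0.7525 (each k·C_R^n at C_R = 0.4712).
Fraction of consumed R going to S: r_S/(r_S+r_T) = 0.05330.
C_S = 0.05330·C_{R0}·X = 0.05330×0.675×0.302 = 0.0109 mol/dm³; Y_S = C_S/C_{R0} = 0.0161.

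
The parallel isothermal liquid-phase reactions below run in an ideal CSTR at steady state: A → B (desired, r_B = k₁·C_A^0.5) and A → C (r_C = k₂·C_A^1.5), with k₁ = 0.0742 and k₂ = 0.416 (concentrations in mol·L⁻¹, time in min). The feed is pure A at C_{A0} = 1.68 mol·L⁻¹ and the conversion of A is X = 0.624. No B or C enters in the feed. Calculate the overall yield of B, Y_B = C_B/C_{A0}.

Exit C_A = C_{A0}(1−X) = 1.68×0.376 = 0.6317 mol·L⁻¹.
A CSTR operates uniformly at the exit composition, giving r_B = 0.05897 and r_C = 0.2089 (each k·C_A^n at C_A = 0.6317).
Fraction of consumed A going to B: r_B/(r_B+r_C) = 0.2202.
C_B = 0.2202·C_{A0}·X = 0.2202×1.68×0.624 = 0.231 mol·L⁻¹; Y_B = C_B/C_{A0} = 0.137.

0.137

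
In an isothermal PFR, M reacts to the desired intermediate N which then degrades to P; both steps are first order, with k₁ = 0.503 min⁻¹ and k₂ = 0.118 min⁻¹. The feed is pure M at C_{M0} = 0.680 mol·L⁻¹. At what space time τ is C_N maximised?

For first-order series the maximum of C_N occurs at τ_opt = ln(k₂/k₁)/(k₂−k₁).
= ln(0.118/0.503)/(0.118−0.503) = ln(0.2346)/-0.3850 = -1.450/-0.3850 = 3.77 min.

3.77 min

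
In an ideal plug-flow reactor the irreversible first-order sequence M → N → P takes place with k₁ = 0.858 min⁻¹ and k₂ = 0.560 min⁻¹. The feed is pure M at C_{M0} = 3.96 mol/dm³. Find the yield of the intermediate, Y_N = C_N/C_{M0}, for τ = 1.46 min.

For first-order series with pure M initially, C_N(τ) = k₁C_{M0}/(k₂−k₁)·(e^(−k₁τ) − e^(−k₂τ)).
e^(−k₁τ) = e^(−0.858×1.46) = e^(−1.253) = 0.2857; e^(−k₂τ) = e^(−0.8176) = 0.4415.
C_N = 0.858×3.96/(0.560−0.858) × (0.2857−0.4415) = (-11.40)×(-0.1558) = 1.776 mol/dm³.
Y_N = C_N/C_{M0} = 1.776/3.96 = 0.448.

0.448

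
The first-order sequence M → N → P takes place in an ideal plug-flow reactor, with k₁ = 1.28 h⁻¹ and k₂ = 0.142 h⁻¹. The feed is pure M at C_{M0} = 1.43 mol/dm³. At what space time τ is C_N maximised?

1.93 h

For first-order series the maximum of C_N occurs at τ_opt = ln(k₂/k₁)/(k₂−k₁).
= ln(0.142/1.28)/(0.142−1.28) = ln(0.1109)/-1.138 = -2.199/-1.138 = 1.93 h.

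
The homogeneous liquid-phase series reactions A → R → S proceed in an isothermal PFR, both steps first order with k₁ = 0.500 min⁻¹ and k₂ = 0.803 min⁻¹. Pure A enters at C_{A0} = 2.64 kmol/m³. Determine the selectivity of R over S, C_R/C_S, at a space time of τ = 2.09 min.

0.724

The intermediate concentration in a first-order A→B→C sequence is C_R = k₁C_{A0}(e^(−k₁τ) − e^(−k₂τ))/(k₂−k₁).
e^(−k₁τ) = e^(−0.500×2.09) = e^(−1.045) = 0.3517; e^(−k₂τ) = e^(−1.678) = 0.1867.
C_R = 0.500×2.64/(0.803−0.500) × (0.3517−0.1867) = 4.356×0.1650 = 0.7188 kmol/m³.
C_A = C_{A0}e^(−k₁τ) = 0.9285 kmol/m³, so C_S = C_{A0}−C_A−C_R = 0.9927 kmol/m³; C_R/C_S = 0.724.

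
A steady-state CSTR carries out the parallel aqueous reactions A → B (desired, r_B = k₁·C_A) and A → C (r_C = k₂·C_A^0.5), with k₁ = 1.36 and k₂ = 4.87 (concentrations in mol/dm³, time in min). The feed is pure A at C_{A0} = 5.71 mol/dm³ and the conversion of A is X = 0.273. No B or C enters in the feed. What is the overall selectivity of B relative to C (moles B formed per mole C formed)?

0.569

Exit C_A = C_{A0}(1−X) = 5.71×0.727 = 4.151 mol/dm³.
Rates in a CSTR are evaluated at the outlet concentration: r_B = 1.36×4.151 = 5.646, r_C = 4.87×4.151^0.5 = 9.922.
Overall selectivity = C_B/C_C = r_Bτ/(r_Cτ) = r_B/r_C = 0.569.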